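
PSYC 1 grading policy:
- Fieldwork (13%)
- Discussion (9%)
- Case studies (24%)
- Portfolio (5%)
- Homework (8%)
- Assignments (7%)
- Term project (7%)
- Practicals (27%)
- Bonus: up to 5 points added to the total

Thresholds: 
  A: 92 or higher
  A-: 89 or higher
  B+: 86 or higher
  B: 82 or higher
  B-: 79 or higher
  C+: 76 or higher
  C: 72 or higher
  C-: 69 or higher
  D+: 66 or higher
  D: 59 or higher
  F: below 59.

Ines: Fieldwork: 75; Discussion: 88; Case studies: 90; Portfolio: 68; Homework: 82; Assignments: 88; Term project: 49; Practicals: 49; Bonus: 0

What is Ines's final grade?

C

Weighted total:
  Fieldwork 75 × 0.13 = 9.75
  Discussion 88 × 0.09 = 7.92
  Case studies 90 × 0.24 = 21.6
  Portfolio 68 × 0.05 = 3.4
  Homework 82 × 0.08 = 6.56
  Assignments 88 × 0.07 = 6.16
  Term project 49 × 0.07 = 3.43
  Practicals 49 × 0.27 = 13.23
Sum = 72.05
Bonus: 72.05 + 0 = 72.05
72.05 is ≥ 72 and < 76 → C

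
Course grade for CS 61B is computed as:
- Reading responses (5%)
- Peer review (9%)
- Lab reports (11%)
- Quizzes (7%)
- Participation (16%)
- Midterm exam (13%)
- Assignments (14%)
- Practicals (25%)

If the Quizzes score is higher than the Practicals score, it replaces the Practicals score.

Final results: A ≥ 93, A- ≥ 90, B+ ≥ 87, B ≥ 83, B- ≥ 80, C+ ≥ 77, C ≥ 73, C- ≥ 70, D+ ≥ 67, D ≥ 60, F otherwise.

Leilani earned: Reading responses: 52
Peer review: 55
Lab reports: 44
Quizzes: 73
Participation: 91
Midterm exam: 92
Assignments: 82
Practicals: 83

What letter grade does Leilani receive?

Quizzes (73) ≤ Practicals (83), so Practicals stays at 83.
Weighted total:
  Reading responses 52 × 0.05 = 2.6
  Peer review 55 × 0.09 = 4.95
  Lab reports 44 × 0.11 = 4.84
  Quizzes 73 × 0.07 = 5.11
  Participation 91 × 0.16 = 14.56
  Midterm exam 92 × 0.13 = 11.96
  Assignments 82 × 0.14 = 11.48
  Practicals 83 × 0.25 = 20.75
Sum = 76.25
76.25 is ≥ 73 and < 77 → C

C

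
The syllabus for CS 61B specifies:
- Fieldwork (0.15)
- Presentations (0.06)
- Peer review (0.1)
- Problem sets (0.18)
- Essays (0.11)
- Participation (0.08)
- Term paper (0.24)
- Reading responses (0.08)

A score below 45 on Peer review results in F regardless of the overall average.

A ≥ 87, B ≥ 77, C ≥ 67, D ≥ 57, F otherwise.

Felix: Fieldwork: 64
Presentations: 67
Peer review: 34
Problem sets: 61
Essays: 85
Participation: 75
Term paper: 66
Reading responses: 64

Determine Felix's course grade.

F

Peer review score 34 < 45: minimum not met.
Weighted total:
  Fieldwork 64 × 0.15 = 9.6
  Presentations 67 × 0.06 = 4.02
  Peer review 34 × 0.1 = 3.4
  Problem sets 61 × 0.18 = 10.98
  Essays 85 × 0.11 = 9.35
  Participation 75 × 0.08 = 6
  Term paper 66 × 0.24 = 15.84
  Reading responses 64 × 0.08 = 5.12
Sum = 64.31
Because the Peer review minimum was not met, the result is F.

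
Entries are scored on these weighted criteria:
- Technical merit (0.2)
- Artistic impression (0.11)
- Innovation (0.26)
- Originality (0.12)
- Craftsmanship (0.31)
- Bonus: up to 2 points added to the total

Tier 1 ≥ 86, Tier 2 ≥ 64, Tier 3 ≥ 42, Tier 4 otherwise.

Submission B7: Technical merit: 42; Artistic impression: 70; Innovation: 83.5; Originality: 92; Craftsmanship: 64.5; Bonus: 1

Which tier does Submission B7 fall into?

Weighted total:
  Technical merit 42 × 0.2 = 8.4
  Artistic impression 70 × 0.11 = 7.7
  Innovation 83.5 × 0.26 = 21.71
  Originality 92 × 0.12 = 11.04
  Craftsmanship 64.5 × 0.31 = 19.995
Sum = 68.845
Bonus: 68.845 + 1 = 69.845
69.845 is ≥ 64 and < 86 → Tier 2

Tier 2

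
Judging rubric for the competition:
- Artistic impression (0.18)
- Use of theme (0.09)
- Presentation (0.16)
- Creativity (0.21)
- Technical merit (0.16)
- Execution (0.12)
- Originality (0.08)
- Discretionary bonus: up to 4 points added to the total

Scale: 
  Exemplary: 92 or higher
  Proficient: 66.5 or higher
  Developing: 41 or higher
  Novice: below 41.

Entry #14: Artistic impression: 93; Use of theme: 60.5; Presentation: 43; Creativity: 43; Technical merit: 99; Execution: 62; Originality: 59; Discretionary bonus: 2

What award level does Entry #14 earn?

Proficient

Weighted total:
  Artistic impression 93 × 0.18 = 16.74
  Use of theme 60.5 × 0.09 = 5.445
  Presentation 43 × 0.16 = 6.88
  Creativity 43 × 0.21 = 9.03
  Technical merit 99 × 0.16 = 15.84
  Execution 62 × 0.12 = 7.44
  Originality 59 × 0.08 = 4.72
Sum = 66.095
Discretionary bonus: 66.095 + 2 = 68.095
68.095 is ≥ 66.5 and < 92 → Proficient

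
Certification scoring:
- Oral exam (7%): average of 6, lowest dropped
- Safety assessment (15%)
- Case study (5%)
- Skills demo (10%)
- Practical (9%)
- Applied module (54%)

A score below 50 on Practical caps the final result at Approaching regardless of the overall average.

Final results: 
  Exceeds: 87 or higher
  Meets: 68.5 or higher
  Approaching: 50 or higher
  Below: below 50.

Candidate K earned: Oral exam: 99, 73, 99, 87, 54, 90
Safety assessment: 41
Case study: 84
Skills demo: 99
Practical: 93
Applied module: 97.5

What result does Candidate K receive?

Exceeds

Oral exam: drop 54 → average of remaining 5 = 448/5 = 89.6
Practical score 93 ≥ 50: minimum met.
Weighted total:
  Oral exam 89.6 × 0.07 = 6.272
  Safety assessment 41 × 0.15 = 6.15
  Case study 84 × 0.05 = 4.2
  Skills demo 99 × 0.1 = 9.9
  Practical 93 × 0.09 = 8.37
  Applied module 97.5 × 0.54 = 52.65
Sum = 87.542
87.542 ≥ 87 → Exceeds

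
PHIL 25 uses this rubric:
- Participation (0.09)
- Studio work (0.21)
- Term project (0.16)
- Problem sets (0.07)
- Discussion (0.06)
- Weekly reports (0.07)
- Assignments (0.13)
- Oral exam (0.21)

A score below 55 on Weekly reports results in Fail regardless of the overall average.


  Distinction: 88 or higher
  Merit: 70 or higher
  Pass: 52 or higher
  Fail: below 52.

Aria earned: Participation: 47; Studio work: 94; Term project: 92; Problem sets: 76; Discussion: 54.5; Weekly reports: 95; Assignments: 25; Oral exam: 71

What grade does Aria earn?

Merit

Weekly reports score 95 ≥ 55: minimum met.
Weighted total:
  Participation 47 × 0.09 = 4.23
  Studio work 94 × 0.21 = 19.74
  Term project 92 × 0.16 = 14.72
  Problem sets 76 × 0.07 = 5.32
  Discussion 54.5 × 0.06 = 3.27
  Weekly reports 95 × 0.07 = 6.65
  Assignments 25 × 0.13 = 3.25
  Oral exam 71 × 0.21 = 14.91
Sum = 72.09
72.09 is ≥ 70 and < 88 → Merit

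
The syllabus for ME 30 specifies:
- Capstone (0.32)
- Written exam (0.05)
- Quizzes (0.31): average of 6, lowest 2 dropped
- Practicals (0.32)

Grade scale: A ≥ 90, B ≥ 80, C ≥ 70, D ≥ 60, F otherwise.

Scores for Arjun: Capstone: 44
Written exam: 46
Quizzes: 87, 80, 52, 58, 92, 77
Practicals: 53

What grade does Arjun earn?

Quizzes: drop 52, 58 → average of remaining 4 = 336/4 = 84
Weighted total:
  Capstone 44 × 0.32 = 14.08
  Written exam 46 × 0.05 = 2.3
  Quizzes 84 × 0.31 = 26.04
  Practicals 53 × 0.32 = 16.96
Sum = 59.38
59.38 < 60 → F

F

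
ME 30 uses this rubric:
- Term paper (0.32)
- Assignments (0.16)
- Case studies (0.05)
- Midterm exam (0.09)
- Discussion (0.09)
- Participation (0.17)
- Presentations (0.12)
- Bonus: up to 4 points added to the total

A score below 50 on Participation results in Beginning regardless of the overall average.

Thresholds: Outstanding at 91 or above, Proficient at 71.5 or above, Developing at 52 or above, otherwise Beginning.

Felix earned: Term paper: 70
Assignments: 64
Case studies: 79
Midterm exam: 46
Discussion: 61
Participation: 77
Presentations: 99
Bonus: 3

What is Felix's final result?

Proficient

Participation score 77 ≥ 50: minimum met.
Weighted total:
  Term paper 70 × 0.32 = 22.4
  Assignments 64 × 0.16 = 10.24
  Case studies 79 × 0.05 = 3.95
  Midterm exam 46 × 0.09 = 4.14
  Discussion 61 × 0.09 = 5.49
  Participation 77 × 0.17 = 13.09
  Presentations 99 × 0.12 = 11.88
Sum = 71.19
Bonus: 71.19 + 3 = 74.19
74.19 is ≥ 71.5 and < 91 → Proficient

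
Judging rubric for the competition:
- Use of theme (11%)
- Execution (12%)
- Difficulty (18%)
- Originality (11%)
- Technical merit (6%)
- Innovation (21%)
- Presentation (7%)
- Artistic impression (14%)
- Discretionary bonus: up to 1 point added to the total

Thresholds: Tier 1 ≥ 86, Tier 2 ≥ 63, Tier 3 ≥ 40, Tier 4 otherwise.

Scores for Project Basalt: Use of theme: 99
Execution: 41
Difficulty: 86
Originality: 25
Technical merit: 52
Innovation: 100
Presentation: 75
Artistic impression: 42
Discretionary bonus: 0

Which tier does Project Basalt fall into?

Weighted total:
  Use of theme 99 × 0.11 = 10.89
  Execution 41 × 0.12 = 4.92
  Difficulty 86 × 0.18 = 15.48
  Originality 25 × 0.11 = 2.75
  Technical merit 52 × 0.06 = 3.12
  Innovation 100 × 0.21 = 21
  Presentation 75 × 0.07 = 5.25
  Artistic impression 42 × 0.14 = 5.88
Sum = 69.29
Discretionary bonus: 69.29 + 0 = 69.29
69.29 is ≥ 63 and < 86 → Tier 2

Tier 2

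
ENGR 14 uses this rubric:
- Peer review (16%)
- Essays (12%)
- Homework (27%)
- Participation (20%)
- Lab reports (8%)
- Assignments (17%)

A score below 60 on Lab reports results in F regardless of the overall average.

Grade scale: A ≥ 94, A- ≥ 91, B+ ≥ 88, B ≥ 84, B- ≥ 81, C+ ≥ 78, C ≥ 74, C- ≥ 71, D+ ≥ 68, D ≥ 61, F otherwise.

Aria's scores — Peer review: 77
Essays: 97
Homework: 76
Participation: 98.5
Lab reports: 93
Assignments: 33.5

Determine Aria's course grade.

Lab reports score 93 ≥ 60: minimum met.
Weighted total:
  Peer review 77 × 0.16 = 12.32
  Essays 97 × 0.12 = 11.64
  Homework 76 × 0.27 = 20.52
  Participation 98.5 × 0.2 = 19.7
  Lab reports 93 × 0.08 = 7.44
  Assignments 33.5 × 0.17 = 5.695
Sum = 77.315
77.315 is ≥ 74 and < 78 → C

C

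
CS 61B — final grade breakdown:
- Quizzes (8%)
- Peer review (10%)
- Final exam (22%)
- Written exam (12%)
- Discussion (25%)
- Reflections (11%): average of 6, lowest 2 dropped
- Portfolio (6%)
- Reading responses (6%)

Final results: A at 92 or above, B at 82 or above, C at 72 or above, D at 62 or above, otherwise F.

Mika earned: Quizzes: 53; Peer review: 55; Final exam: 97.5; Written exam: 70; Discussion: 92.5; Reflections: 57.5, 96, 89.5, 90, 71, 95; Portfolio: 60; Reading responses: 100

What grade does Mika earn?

Reflections: drop 57.5, 71 → average of remaining 4 = 370.5/4 = 92.625
Weighted total:
  Quizzes 53 × 0.08 = 4.24
  Peer review 55 × 0.1 = 5.5
  Final exam 97.5 × 0.22 = 21.45
  Written exam 70 × 0.12 = 8.4
  Discussion 92.5 × 0.25 = 23.125
  Reflections 92.625 × 0.11 = 10.18875
  Portfolio 60 × 0.06 = 3.6
  Reading responses 100 × 0.06 = 6
Sum = 82.50375
82.50375 is ≥ 82 and < 92 → B

B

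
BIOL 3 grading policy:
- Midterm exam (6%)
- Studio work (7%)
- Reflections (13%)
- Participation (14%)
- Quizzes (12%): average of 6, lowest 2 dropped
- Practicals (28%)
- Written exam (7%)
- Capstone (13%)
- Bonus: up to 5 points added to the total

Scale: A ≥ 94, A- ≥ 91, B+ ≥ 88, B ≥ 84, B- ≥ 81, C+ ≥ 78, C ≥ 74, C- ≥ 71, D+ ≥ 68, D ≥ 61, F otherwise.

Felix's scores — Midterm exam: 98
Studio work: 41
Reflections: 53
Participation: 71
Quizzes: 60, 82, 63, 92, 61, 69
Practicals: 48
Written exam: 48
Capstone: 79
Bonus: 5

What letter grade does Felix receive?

Quizzes: drop 60, 61 → average of remaining 4 = 306/4 = 76.5
Weighted total:
  Midterm exam 98 × 0.06 = 5.88
  Studio work 41 × 0.07 = 2.87
  Reflections 53 × 0.13 = 6.89
  Participation 71 × 0.14 = 9.94
  Quizzes 76.5 × 0.12 = 9.18
  Practicals 48 × 0.28 = 13.44
  Written exam 48 × 0.07 = 3.36
  Capstone 79 × 0.13 = 10.27
Sum = 61.83
Bonus: 61.83 + 5 = 66.83
66.83 is ≥ 61 and < 68 → D

D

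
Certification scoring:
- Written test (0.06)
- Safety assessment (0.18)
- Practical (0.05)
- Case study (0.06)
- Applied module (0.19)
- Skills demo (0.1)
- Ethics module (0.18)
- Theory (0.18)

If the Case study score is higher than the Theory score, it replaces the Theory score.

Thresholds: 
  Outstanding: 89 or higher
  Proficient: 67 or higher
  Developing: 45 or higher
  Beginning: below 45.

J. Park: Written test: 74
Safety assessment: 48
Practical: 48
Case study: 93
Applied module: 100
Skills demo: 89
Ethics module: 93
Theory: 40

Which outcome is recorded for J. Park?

Proficient

Case study (93) > Theory (40), so Theory counts as 93.
Weighted total:
  Written test 74 × 0.06 = 4.44
  Safety assessment 48 × 0.18 = 8.64
  Practical 48 × 0.05 = 2.4
  Case study 93 × 0.06 = 5.58
  Applied module 100 × 0.19 = 19
  Skills demo 89 × 0.1 = 8.9
  Ethics module 93 × 0.18 = 16.74
  Theory 93 × 0.18 = 16.74
Sum = 82.44
82.44 is ≥ 67 and < 89 → Proficient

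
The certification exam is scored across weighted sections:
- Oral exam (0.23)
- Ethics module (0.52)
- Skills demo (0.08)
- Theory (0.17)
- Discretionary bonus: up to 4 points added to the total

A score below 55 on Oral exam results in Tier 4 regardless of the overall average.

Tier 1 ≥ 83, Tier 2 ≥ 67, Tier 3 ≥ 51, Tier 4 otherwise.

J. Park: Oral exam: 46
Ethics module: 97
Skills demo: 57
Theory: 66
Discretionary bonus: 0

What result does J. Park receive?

Tier 4

Oral exam score 46 < 55: minimum not met.
Weighted total:
  Oral exam 46 × 0.23 = 10.58
  Ethics module 97 × 0.52 = 50.44
  Skills demo 57 × 0.08 = 4.56
  Theory 66 × 0.17 = 11.22
Sum = 76.8
Discretionary bonus: 76.8 + 0 = 76.8
Because the Oral exam minimum was not met, the result is Tier 4.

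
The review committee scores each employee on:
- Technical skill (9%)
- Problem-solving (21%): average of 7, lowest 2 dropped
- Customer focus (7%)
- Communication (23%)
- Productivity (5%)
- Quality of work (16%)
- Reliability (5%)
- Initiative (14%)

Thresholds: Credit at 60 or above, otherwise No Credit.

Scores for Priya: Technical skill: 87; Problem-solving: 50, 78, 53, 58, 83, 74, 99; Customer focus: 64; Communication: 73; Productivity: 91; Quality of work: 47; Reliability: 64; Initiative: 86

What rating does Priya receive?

Credit

Problem-solving: drop 50, 53 → average of remaining 5 = 392/5 = 78.4
Weighted total:
  Technical skill 87 × 0.09 = 7.83
  Problem-solving 78.4 × 0.21 = 16.464
  Customer focus 64 × 0.07 = 4.48
  Communication 73 × 0.23 = 16.79
  Productivity 91 × 0.05 = 4.55
  Quality of work 47 × 0.16 = 7.52
  Reliability 64 × 0.05 = 3.2
  Initiative 86 × 0.14 = 12.04
Sum = 72.874
72.874 ≥ 60 → Credit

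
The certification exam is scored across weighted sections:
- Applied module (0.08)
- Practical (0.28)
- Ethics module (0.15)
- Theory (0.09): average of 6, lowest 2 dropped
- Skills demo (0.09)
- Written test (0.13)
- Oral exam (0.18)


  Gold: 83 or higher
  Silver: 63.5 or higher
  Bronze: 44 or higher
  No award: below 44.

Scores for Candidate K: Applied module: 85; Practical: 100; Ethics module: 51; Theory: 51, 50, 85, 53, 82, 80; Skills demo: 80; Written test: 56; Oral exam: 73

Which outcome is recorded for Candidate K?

Theory: drop 50, 51 → average of remaining 4 = 300/4 = 75
Weighted total:
  Applied module 85 × 0.08 = 6.8
  Practical 100 × 0.28 = 28
  Ethics module 51 × 0.15 = 7.65
  Theory 75 × 0.09 = 6.75
  Skills demo 80 × 0.09 = 7.2
  Written test 56 × 0.13 = 7.28
  Oral exam 73 × 0.18 = 13.14
Sum = 76.82
76.82 is ≥ 63.5 and < 83 → Silver

Silver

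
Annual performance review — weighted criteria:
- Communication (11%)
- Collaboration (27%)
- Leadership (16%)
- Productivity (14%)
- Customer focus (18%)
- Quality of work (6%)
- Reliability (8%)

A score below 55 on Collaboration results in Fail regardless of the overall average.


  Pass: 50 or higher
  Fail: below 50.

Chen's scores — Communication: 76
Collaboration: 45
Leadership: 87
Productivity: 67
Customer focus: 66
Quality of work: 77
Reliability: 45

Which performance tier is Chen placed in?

Fail

Collaboration score 45 < 55: minimum not met.
Weighted total:
  Communication 76 × 0.11 = 8.36
  Collaboration 45 × 0.27 = 12.15
  Leadership 87 × 0.16 = 13.92
  Productivity 67 × 0.14 = 9.38
  Customer focus 66 × 0.18 = 11.88
  Quality of work 77 × 0.06 = 4.62
  Reliability 45 × 0.08 = 3.6
Sum = 63.91
Because the Collaboration minimum was not met, the result is Fail.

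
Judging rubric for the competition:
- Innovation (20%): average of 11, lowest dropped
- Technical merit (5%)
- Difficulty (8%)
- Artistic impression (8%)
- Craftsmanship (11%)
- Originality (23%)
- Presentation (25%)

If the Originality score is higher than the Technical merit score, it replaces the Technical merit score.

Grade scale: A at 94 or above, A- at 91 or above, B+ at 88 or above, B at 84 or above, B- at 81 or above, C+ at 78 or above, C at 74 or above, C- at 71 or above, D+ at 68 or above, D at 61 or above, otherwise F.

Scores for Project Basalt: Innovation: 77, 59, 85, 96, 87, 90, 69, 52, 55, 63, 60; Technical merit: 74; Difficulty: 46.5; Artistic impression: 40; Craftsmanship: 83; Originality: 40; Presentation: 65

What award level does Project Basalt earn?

Innovation: drop 52 → average of remaining 10 = 741/10 = 74.1
Originality (40) ≤ Technical merit (74), so Technical merit stays at 74.
Weighted total:
  Innovation 74.1 × 0.2 = 14.82
  Technical merit 74 × 0.05 = 3.7
  Difficulty 46.5 × 0.08 = 3.72
  Artistic impression 40 × 0.08 = 3.2
  Craftsmanship 83 × 0.11 = 9.13
  Originality 40 × 0.23 = 9.2
  Presentation 65 × 0.25 = 16.25
Sum = 60.02
60.02 < 61 → F

F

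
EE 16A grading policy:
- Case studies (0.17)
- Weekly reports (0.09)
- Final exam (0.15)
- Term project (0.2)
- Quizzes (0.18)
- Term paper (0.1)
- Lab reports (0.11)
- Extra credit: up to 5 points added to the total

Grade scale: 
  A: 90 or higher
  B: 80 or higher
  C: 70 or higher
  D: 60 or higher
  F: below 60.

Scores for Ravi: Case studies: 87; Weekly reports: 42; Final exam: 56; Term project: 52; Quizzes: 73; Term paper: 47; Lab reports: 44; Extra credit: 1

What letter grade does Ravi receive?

Weighted total:
  Case studies 87 × 0.17 = 14.79
  Weekly reports 42 × 0.09 = 3.78
  Final exam 56 × 0.15 = 8.4
  Term project 52 × 0.2 = 10.4
  Quizzes 73 × 0.18 = 13.14
  Term paper 47 × 0.1 = 4.7
  Lab reports 44 × 0.11 = 4.84
Sum = 60.05
Extra credit: 60.05 + 1 = 61.05
61.05 is ≥ 60 and < 70 → D

D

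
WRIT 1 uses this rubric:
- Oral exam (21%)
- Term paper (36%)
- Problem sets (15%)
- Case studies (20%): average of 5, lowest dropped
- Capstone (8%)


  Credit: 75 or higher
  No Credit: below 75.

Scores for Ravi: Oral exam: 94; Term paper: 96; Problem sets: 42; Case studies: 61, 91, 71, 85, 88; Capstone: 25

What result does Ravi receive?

Credit

Case studies: drop 61 → average of remaining 4 = 335/4 = 83.75
Weighted total:
  Oral exam 94 × 0.21 = 19.74
  Term paper 96 × 0.36 = 34.56
  Problem sets 42 × 0.15 = 6.3
  Case studies 83.75 × 0.2 = 16.75
  Capstone 25 × 0.08 = 2
Sum = 79.35
79.35 ≥ 75 → Credit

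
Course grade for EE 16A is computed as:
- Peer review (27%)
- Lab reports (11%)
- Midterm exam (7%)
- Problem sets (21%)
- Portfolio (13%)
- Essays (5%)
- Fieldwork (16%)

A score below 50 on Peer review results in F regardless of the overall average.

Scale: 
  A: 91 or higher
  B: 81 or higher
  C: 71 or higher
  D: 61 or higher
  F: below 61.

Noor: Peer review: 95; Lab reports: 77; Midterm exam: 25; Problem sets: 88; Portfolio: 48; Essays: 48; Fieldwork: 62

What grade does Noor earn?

C

Peer review score 95 ≥ 50: minimum met.
Weighted total:
  Peer review 95 × 0.27 = 25.65
  Lab reports 77 × 0.11 = 8.47
  Midterm exam 25 × 0.07 = 1.75
  Problem sets 88 × 0.21 = 18.48
  Portfolio 48 × 0.13 = 6.24
  Essays 48 × 0.05 = 2.4
  Fieldwork 62 × 0.16 = 9.92
Sum = 72.91
72.91 is ≥ 71 and < 81 → C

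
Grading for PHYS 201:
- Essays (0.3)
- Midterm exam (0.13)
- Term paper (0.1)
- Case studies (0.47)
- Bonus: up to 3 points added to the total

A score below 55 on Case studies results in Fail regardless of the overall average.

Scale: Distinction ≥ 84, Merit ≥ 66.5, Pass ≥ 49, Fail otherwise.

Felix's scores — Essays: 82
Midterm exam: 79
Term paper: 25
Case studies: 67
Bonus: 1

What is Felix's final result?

Merit

Case studies score 67 ≥ 55: minimum met.
Weighted total:
  Essays 82 × 0.3 = 24.6
  Midterm exam 79 × 0.13 = 10.27
  Term paper 25 × 0.1 = 2.5
  Case studies 67 × 0.47 = 31.49
Sum = 68.86
Bonus: 68.86 + 1 = 69.86
69.86 is ≥ 66.5 and < 84 → Merit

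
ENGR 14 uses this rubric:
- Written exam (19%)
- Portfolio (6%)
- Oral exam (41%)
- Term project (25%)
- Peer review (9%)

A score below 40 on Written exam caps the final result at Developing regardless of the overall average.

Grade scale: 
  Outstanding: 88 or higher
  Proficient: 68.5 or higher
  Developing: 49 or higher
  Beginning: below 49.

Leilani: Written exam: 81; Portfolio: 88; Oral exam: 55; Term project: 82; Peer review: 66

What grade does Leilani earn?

Proficient

Written exam score 81 ≥ 40: minimum met.
Weighted total:
  Written exam 81 × 0.19 = 15.39
  Portfolio 88 × 0.06 = 5.28
  Oral exam 55 × 0.41 = 22.55
  Term project 82 × 0.25 = 20.5
  Peer review 66 × 0.09 = 5.94
Sum = 69.66
69.66 is ≥ 68.5 and < 88 → Proficient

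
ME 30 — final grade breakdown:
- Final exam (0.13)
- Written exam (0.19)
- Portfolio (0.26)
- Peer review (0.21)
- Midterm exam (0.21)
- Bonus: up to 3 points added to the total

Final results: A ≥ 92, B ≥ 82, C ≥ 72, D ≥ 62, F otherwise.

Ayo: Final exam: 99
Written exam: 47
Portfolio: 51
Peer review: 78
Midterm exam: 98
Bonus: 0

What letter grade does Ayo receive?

C

Weighted total:
  Final exam 99 × 0.13 = 12.87
  Written exam 47 × 0.19 = 8.93
  Portfolio 51 × 0.26 = 13.26
  Peer review 78 × 0.21 = 16.38
  Midterm exam 98 × 0.21 = 20.58
Sum = 72.02
Bonus: 72.02 + 0 = 72.02
72.02 is ≥ 72 and < 82 → C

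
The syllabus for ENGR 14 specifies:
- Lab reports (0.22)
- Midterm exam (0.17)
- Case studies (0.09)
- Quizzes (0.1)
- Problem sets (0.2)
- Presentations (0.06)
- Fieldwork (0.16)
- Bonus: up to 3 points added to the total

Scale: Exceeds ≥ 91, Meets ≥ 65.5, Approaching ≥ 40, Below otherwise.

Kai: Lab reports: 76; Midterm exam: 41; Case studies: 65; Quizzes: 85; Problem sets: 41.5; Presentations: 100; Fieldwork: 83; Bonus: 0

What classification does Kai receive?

Meets

Weighted total:
  Lab reports 76 × 0.22 = 16.72
  Midterm exam 41 × 0.17 = 6.97
  Case studies 65 × 0.09 = 5.85
  Quizzes 85 × 0.1 = 8.5
  Problem sets 41.5 × 0.2 = 8.3
  Presentations 100 × 0.06 = 6
  Fieldwork 83 × 0.16 = 13.28
Sum = 65.62
Bonus: 65.62 + 0 = 65.62
65.62 is ≥ 65.5 and < 91 → Meets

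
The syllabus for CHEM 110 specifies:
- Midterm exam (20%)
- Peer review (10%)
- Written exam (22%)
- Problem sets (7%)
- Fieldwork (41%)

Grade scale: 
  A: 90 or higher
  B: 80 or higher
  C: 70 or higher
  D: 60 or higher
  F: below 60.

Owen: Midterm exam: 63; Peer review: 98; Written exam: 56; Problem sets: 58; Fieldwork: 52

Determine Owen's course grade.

D

Weighted total:
  Midterm exam 63 × 0.2 = 12.6
  Peer review 98 × 0.1 = 9.8
  Written exam 56 × 0.22 = 12.32
  Problem sets 58 × 0.07 = 4.06
  Fieldwork 52 × 0.41 = 21.32
Sum = 60.1
60.1 is ≥ 60 and < 70 → D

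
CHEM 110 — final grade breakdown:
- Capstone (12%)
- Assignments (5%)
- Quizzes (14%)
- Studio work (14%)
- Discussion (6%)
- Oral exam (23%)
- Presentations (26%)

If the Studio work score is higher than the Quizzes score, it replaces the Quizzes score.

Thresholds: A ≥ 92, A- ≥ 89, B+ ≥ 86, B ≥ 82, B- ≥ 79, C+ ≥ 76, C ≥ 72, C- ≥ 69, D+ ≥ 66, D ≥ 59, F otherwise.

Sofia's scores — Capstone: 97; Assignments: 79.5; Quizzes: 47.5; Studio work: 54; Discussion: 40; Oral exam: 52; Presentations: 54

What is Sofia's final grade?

D

Studio work (54) > Quizzes (47.5), so Quizzes counts as 54.
Weighted total:
  Capstone 97 × 0.12 = 11.64
  Assignments 79.5 × 0.05 = 3.975
  Quizzes 54 × 0.14 = 7.56
  Studio work 54 × 0.14 = 7.56
  Discussion 40 × 0.06 = 2.4
  Oral exam 52 × 0.23 = 11.96
  Presentations 54 × 0.26 = 14.04
Sum = 59.135
59.135 is ≥ 59 and < 66 → D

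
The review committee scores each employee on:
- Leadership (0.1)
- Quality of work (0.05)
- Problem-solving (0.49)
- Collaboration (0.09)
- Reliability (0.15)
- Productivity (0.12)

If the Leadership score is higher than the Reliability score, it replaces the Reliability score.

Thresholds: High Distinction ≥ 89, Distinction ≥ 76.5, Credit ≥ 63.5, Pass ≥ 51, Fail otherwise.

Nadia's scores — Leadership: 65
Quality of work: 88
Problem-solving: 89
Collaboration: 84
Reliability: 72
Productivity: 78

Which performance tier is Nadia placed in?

Distinction

Leadership (65) ≤ Reliability (72), so Reliability stays at 72.
Weighted total:
  Leadership 65 × 0.1 = 6.5
  Quality of work 88 × 0.05 = 4.4
  Problem-solving 89 × 0.49 = 43.61
  Collaboration 84 × 0.09 = 7.56
  Reliability 72 × 0.15 = 10.8
  Productivity 78 × 0.12 = 9.36
Sum = 82.23
82.23 is ≥ 76.5 and < 89 → Distinction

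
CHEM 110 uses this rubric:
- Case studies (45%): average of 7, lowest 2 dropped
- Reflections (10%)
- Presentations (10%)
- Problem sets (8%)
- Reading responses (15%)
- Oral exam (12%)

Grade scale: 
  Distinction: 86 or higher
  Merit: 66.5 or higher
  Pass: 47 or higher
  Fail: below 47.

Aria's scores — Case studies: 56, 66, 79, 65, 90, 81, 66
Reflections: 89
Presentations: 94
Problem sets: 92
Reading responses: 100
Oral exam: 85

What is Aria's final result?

Merit

Case studies: drop 56, 65 → average of remaining 5 = 382/5 = 76.4
Weighted total:
  Case studies 76.4 × 0.45 = 34.38
  Reflections 89 × 0.1 = 8.9
  Presentations 94 × 0.1 = 9.4
  Problem sets 92 × 0.08 = 7.36
  Reading responses 100 × 0.15 = 15
  Oral exam 85 × 0.12 = 10.2
Sum = 85.24
85.24 is ≥ 66.5 and < 86 → Merit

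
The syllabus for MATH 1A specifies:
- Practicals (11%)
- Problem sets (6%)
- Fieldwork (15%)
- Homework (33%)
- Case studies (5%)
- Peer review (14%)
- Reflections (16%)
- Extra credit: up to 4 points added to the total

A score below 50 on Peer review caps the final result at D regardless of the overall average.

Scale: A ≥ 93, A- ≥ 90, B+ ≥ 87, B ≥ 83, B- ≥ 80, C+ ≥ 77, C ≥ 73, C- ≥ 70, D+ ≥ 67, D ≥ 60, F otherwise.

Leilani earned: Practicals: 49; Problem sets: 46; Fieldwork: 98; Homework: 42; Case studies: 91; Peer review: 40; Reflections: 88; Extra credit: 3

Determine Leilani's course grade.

Peer review score 40 < 50: minimum not met.
Weighted total:
  Practicals 49 × 0.11 = 5.39
  Problem sets 46 × 0.06 = 2.76
  Fieldwork 98 × 0.15 = 14.7
  Homework 42 × 0.33 = 13.86
  Case studies 91 × 0.05 = 4.55
  Peer review 40 × 0.14 = 5.6
  Reflections 88 × 0.16 = 14.08
Sum = 60.94
Extra credit: 60.94 + 3 = 63.94
63.94 would be D; cap at D applies → D.

D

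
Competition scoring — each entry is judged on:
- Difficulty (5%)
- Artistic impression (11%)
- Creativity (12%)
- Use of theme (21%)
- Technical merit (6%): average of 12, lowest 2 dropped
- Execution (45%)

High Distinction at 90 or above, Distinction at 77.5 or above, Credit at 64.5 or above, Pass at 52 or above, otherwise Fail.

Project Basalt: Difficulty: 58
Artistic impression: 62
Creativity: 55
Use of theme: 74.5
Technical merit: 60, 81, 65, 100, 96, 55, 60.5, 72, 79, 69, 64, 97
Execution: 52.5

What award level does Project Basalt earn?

Technical merit: drop 55, 60 → average of remaining 10 = 783.5/10 = 78.35
Weighted total:
  Difficulty 58 × 0.05 = 2.9
  Artistic impression 62 × 0.11 = 6.82
  Creativity 55 × 0.12 = 6.6
  Use of theme 74.5 × 0.21 = 15.645
  Technical merit 78.35 × 0.06 = 4.701
  Execution 52.5 × 0.45 = 23.625
Sum = 60.291
60.291 is ≥ 52 and < 64.5 → Pass

Pass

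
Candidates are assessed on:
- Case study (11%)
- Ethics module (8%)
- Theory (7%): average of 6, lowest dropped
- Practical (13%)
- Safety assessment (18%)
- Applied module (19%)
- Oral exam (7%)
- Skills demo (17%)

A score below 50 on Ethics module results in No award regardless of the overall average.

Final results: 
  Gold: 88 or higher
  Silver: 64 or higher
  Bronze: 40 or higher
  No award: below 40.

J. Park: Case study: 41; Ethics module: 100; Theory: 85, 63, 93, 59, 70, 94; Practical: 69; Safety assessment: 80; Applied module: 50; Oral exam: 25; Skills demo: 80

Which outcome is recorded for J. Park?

Theory: drop 59 → average of remaining 5 = 405/5 = 81
Ethics module score 100 ≥ 50: minimum met.
Weighted total:
  Case study 41 × 0.11 = 4.51
  Ethics module 100 × 0.08 = 8
  Theory 81 × 0.07 = 5.67
  Practical 69 × 0.13 = 8.97
  Safety assessment 80 × 0.18 = 14.4
  Applied module 50 × 0.19 = 9.5
  Oral exam 25 × 0.07 = 1.75
  Skills demo 80 × 0.17 = 13.6
Sum = 66.4
66.4 is ≥ 64 and < 88 → Silver

Silver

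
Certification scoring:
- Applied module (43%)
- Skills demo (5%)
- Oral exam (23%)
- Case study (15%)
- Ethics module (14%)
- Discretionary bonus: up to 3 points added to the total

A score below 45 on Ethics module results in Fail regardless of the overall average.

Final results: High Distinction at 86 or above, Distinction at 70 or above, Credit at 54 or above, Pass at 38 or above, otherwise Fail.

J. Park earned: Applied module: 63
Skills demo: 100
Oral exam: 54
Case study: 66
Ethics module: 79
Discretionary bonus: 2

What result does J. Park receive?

Credit

Ethics module score 79 ≥ 45: minimum met.
Weighted total:
  Applied module 63 × 0.43 = 27.09
  Skills demo 100 × 0.05 = 5
  Oral exam 54 × 0.23 = 12.42
  Case study 66 × 0.15 = 9.9
  Ethics module 79 × 0.14 = 11.06
Sum = 65.47
Discretionary bonus: 65.47 + 2 = 67.47
67.47 is ≥ 54 and < 70 → Credit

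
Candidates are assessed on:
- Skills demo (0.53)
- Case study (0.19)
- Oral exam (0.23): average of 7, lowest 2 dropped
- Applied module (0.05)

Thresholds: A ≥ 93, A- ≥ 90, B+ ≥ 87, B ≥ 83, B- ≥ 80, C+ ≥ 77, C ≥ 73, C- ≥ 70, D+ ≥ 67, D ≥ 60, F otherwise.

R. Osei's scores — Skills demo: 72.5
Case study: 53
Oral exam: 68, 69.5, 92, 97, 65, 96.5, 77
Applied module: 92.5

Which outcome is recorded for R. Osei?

C-

Oral exam: drop 65, 68 → average of remaining 5 = 432/5 = 86.4
Weighted total:
  Skills demo 72.5 × 0.53 = 38.425
  Case study 53 × 0.19 = 10.07
  Oral exam 86.4 × 0.23 = 19.872
  Applied module 92.5 × 0.05 = 4.625
Sum = 72.992
72.992 is ≥ 70 and < 73 → C-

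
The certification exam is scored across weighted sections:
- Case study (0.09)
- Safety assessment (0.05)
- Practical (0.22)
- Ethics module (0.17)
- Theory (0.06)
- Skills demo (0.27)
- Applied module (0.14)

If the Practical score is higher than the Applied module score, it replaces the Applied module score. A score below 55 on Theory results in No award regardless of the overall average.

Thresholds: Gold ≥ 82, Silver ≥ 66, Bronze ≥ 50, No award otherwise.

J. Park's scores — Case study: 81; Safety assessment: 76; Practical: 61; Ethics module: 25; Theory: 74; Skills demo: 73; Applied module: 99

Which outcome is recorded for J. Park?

Silver

Practical (61) ≤ Applied module (99), so Applied module stays at 99.
Theory score 74 ≥ 55: minimum met.
Weighted total:
  Case study 81 × 0.09 = 7.29
  Safety assessment 76 × 0.05 = 3.8
  Practical 61 × 0.22 = 13.42
  Ethics module 25 × 0.17 = 4.25
  Theory 74 × 0.06 = 4.44
  Skills demo 73 × 0.27 = 19.71
  Applied module 99 × 0.14 = 13.86
Sum = 66.77
66.77 is ≥ 66 and < 82 → Silver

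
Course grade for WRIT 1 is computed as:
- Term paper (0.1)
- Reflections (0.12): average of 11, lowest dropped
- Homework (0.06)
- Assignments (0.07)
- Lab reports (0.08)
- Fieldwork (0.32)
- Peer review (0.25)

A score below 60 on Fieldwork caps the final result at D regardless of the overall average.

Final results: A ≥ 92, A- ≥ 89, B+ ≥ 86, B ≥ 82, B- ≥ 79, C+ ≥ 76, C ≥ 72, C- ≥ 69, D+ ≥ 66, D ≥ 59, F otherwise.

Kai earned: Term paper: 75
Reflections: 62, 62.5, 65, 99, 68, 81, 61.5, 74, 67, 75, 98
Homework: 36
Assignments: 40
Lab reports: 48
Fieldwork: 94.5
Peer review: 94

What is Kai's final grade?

B-

Reflections: drop 61.5 → average of remaining 10 = 751.5/10 = 75.15
Fieldwork score 94.5 ≥ 60: minimum met.
Weighted total:
  Term paper 75 × 0.1 = 7.5
  Reflections 75.15 × 0.12 = 9.018
  Homework 36 × 0.06 = 2.16
  Assignments 40 × 0.07 = 2.8
  Lab reports 48 × 0.08 = 3.84
  Fieldwork 94.5 × 0.32 = 30.24
  Peer review 94 × 0.25 = 23.5
Sum = 79.058
79.058 is ≥ 79 and < 82 → B-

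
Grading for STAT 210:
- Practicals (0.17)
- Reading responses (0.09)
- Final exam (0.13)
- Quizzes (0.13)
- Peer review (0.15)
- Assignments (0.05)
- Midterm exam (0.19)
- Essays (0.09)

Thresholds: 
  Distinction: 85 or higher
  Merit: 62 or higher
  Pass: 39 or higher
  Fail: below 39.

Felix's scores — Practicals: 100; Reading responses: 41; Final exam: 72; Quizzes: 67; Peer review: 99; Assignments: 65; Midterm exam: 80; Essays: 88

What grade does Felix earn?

Merit

Weighted total:
  Practicals 100 × 0.17 = 17
  Reading responses 41 × 0.09 = 3.69
  Final exam 72 × 0.13 = 9.36
  Quizzes 67 × 0.13 = 8.71
  Peer review 99 × 0.15 = 14.85
  Assignments 65 × 0.05 = 3.25
  Midterm exam 80 × 0.19 = 15.2
  Essays 88 × 0.09 = 7.92
Sum = 79.98
79.98 is ≥ 62 and < 85 → Merit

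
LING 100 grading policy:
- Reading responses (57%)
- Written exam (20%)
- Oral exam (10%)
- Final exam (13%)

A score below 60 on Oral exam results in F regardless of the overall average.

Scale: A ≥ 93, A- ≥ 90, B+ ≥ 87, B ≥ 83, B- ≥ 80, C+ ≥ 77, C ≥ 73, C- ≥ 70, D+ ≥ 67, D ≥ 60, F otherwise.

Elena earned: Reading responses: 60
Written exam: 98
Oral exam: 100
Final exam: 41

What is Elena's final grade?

D+

Oral exam score 100 ≥ 60: minimum met.
Weighted total:
  Reading responses 60 × 0.57 = 34.2
  Written exam 98 × 0.2 = 19.6
  Oral exam 100 × 0.1 = 10
  Final exam 41 × 0.13 = 5.33
Sum = 69.13
69.13 is ≥ 67 and < 70 → D+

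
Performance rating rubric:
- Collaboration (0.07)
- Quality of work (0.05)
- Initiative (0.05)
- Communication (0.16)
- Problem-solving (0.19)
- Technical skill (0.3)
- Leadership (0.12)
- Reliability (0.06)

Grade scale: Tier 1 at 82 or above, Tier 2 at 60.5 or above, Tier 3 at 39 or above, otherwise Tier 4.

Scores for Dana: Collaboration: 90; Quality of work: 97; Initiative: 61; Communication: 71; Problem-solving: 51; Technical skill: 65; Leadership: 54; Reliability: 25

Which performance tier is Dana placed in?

Tier 2

Weighted total:
  Collaboration 90 × 0.07 = 6.3
  Quality of work 97 × 0.05 = 4.85
  Initiative 61 × 0.05 = 3.05
  Communication 71 × 0.16 = 11.36
  Problem-solving 51 × 0.19 = 9.69
  Technical skill 65 × 0.3 = 19.5
  Leadership 54 × 0.12 = 6.48
  Reliability 25 × 0.06 = 1.5
Sum = 62.73
62.73 is ≥ 60.5 and < 82 → Tier 2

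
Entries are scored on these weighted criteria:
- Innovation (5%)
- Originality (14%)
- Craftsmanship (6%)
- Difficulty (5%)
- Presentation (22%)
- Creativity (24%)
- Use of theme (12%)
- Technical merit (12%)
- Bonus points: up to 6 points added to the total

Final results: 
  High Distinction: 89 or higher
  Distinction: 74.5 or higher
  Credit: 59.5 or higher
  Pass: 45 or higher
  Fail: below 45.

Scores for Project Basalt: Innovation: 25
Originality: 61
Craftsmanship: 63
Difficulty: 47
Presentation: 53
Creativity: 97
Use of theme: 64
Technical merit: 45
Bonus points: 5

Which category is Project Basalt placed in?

Weighted total:
  Innovation 25 × 0.05 = 1.25
  Originality 61 × 0.14 = 8.54
  Craftsmanship 63 × 0.06 = 3.78
  Difficulty 47 × 0.05 = 2.35
  Presentation 53 × 0.22 = 11.66
  Creativity 97 × 0.24 = 23.28
  Use of theme 64 × 0.12 = 7.68
  Technical merit 45 × 0.12 = 5.4
Sum = 63.94
Bonus points: 63.94 + 5 = 68.94
68.94 is ≥ 59.5 and < 74.5 → Credit

Credit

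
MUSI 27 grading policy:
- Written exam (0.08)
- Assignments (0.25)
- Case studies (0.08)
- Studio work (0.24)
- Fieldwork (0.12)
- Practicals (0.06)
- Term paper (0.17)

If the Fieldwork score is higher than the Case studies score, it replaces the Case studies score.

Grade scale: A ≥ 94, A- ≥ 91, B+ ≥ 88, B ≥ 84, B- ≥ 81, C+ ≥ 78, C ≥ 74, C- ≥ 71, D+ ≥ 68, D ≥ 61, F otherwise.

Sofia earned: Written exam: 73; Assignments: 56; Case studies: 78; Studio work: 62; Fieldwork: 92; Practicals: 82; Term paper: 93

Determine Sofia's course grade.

Fieldwork (92) > Case studies (78), so Case studies counts as 92.
Weighted total:
  Written exam 73 × 0.08 = 5.84
  Assignments 56 × 0.25 = 14
  Case studies 92 × 0.08 = 7.36
  Studio work 62 × 0.24 = 14.88
  Fieldwork 92 × 0.12 = 11.04
  Practicals 82 × 0.06 = 4.92
  Term paper 93 × 0.17 = 15.81
Sum = 73.85
73.85 is ≥ 71 and < 74 → C-

C-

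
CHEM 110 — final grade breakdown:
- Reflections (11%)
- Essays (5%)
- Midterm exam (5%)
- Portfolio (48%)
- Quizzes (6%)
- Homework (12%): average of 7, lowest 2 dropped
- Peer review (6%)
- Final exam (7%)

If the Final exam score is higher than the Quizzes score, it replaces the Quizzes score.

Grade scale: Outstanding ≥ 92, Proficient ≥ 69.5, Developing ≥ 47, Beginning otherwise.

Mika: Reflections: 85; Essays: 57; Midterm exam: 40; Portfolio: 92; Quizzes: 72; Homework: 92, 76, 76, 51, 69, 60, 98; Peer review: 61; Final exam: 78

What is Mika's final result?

Proficient

Homework: drop 51, 60 → average of remaining 5 = 411/5 = 82.2
Final exam (78) > Quizzes (72), so Quizzes counts as 78.
Weighted total:
  Reflections 85 × 0.11 = 9.35
  Essays 57 × 0.05 = 2.85
  Midterm exam 40 × 0.05 = 2
  Portfolio 92 × 0.48 = 44.16
  Quizzes 78 × 0.06 = 4.68
  Homework 82.2 × 0.12 = 9.864
  Peer review 61 × 0.06 = 3.66
  Final exam 78 × 0.07 = 5.46
Sum = 82.024
82.024 is ≥ 69.5 and < 92 → Proficient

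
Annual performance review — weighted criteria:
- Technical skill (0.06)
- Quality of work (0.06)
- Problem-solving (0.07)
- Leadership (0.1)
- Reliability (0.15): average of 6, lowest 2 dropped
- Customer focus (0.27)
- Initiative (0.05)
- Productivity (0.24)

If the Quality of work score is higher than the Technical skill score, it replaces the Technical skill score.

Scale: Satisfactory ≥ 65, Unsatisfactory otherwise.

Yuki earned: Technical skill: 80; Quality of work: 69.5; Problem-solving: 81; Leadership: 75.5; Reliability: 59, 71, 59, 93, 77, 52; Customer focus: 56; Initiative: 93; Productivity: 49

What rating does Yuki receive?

Unsatisfactory

Reliability: drop 52, 59 → average of remaining 4 = 300/4 = 75
Quality of work (69.5) ≤ Technical skill (80), so Technical skill stays at 80.
Weighted total:
  Technical skill 80 × 0.06 = 4.8
  Quality of work 69.5 × 0.06 = 4.17
  Problem-solving 81 × 0.07 = 5.67
  Leadership 75.5 × 0.1 = 7.55
  Reliability 75 × 0.15 = 11.25
  Customer focus 56 × 0.27 = 15.12
  Initiative 93 × 0.05 = 4.65
  Productivity 49 × 0.24 = 11.76
Sum = 64.97
64.97 < 65 → Unsatisfactory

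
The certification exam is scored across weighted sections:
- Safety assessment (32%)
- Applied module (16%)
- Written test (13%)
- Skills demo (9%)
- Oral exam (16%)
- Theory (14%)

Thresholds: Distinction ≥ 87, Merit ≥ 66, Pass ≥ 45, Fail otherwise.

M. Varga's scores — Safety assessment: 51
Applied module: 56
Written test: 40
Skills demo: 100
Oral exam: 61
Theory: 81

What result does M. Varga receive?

Pass

Weighted total:
  Safety assessment 51 × 0.32 = 16.32
  Applied module 56 × 0.16 = 8.96
  Written test 40 × 0.13 = 5.2
  Skills demo 100 × 0.09 = 9
  Oral exam 61 × 0.16 = 9.76
  Theory 81 × 0.14 = 11.34
Sum = 60.58
60.58 is ≥ 45 and < 66 → Pass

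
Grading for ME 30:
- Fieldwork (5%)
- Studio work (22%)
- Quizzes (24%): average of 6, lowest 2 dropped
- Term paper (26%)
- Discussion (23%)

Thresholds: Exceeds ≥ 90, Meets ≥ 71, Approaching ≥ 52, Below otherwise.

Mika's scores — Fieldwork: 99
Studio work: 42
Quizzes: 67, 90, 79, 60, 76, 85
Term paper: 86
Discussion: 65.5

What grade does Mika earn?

Quizzes: drop 60, 67 → average of remaining 4 = 330/4 = 82.5
Weighted total:
  Fieldwork 99 × 0.05 = 4.95
  Studio work 42 × 0.22 = 9.24
  Quizzes 82.5 × 0.24 = 19.8
  Term paper 86 × 0.26 = 22.36
  Discussion 65.5 × 0.23 = 15.065
Sum = 71.415
71.415 is ≥ 71 and < 90 → Meets

Meets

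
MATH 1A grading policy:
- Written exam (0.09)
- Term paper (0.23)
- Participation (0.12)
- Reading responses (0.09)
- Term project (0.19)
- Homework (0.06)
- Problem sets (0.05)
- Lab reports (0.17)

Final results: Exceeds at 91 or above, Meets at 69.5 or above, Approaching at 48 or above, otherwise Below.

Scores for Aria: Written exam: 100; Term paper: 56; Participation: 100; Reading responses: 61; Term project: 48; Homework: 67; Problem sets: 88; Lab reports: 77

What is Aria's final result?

Meets

Weighted total:
  Written exam 100 × 0.09 = 9
  Term paper 56 × 0.23 = 12.88
  Participation 100 × 0.12 = 12
  Reading responses 61 × 0.09 = 5.49
  Term project 48 × 0.19 = 9.12
  Homework 67 × 0.06 = 4.02
  Problem sets 88 × 0.05 = 4.4
  Lab reports 77 × 0.17 = 13.09
Sum = 70
70 is ≥ 69.5 and < 91 → Meets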